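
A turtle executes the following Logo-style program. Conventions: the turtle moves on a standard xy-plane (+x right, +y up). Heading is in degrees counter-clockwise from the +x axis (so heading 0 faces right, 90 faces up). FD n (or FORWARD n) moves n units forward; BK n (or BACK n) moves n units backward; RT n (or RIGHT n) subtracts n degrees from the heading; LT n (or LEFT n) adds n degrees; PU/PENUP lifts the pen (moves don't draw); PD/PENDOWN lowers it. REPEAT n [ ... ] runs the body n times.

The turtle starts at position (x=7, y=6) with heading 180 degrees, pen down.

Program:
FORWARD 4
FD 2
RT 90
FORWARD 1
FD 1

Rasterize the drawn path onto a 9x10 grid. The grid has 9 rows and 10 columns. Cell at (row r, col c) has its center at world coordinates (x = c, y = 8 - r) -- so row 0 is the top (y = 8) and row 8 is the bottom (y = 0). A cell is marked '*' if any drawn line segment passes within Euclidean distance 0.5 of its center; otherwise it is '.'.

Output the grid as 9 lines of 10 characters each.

Segment 0: (7,6) -> (3,6)
Segment 1: (3,6) -> (1,6)
Segment 2: (1,6) -> (1,7)
Segment 3: (1,7) -> (1,8)

Answer: .*........
.*........
.*******..
..........
..........
..........
..........
..........
..........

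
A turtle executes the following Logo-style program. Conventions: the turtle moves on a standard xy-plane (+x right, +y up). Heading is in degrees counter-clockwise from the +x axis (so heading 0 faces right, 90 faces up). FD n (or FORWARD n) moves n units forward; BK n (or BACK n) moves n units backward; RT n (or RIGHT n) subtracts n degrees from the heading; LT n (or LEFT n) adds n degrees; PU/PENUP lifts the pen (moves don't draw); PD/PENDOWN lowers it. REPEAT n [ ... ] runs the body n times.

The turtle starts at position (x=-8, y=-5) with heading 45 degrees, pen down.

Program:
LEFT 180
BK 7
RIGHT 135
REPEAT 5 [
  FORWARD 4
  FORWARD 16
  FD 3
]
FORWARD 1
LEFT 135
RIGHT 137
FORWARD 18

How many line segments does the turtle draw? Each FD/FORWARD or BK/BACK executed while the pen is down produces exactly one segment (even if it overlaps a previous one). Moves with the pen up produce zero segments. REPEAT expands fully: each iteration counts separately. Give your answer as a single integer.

Executing turtle program step by step:
Start: pos=(-8,-5), heading=45, pen down
LT 180: heading 45 -> 225
BK 7: (-8,-5) -> (-3.05,-0.05) [heading=225, draw]
RT 135: heading 225 -> 90
REPEAT 5 [
  -- iteration 1/5 --
  FD 4: (-3.05,-0.05) -> (-3.05,3.95) [heading=90, draw]
  FD 16: (-3.05,3.95) -> (-3.05,19.95) [heading=90, draw]
  FD 3: (-3.05,19.95) -> (-3.05,22.95) [heading=90, draw]
  -- iteration 2/5 --
  FD 4: (-3.05,22.95) -> (-3.05,26.95) [heading=90, draw]
  FD 16: (-3.05,26.95) -> (-3.05,42.95) [heading=90, draw]
  FD 3: (-3.05,42.95) -> (-3.05,45.95) [heading=90, draw]
  -- iteration 3/5 --
  FD 4: (-3.05,45.95) -> (-3.05,49.95) [heading=90, draw]
  FD 16: (-3.05,49.95) -> (-3.05,65.95) [heading=90, draw]
  FD 3: (-3.05,65.95) -> (-3.05,68.95) [heading=90, draw]
  -- iteration 4/5 --
  FD 4: (-3.05,68.95) -> (-3.05,72.95) [heading=90, draw]
  FD 16: (-3.05,72.95) -> (-3.05,88.95) [heading=90, draw]
  FD 3: (-3.05,88.95) -> (-3.05,91.95) [heading=90, draw]
  -- iteration 5/5 --
  FD 4: (-3.05,91.95) -> (-3.05,95.95) [heading=90, draw]
  FD 16: (-3.05,95.95) -> (-3.05,111.95) [heading=90, draw]
  FD 3: (-3.05,111.95) -> (-3.05,114.95) [heading=90, draw]
]
FD 1: (-3.05,114.95) -> (-3.05,115.95) [heading=90, draw]
LT 135: heading 90 -> 225
RT 137: heading 225 -> 88
FD 18: (-3.05,115.95) -> (-2.422,133.939) [heading=88, draw]
Final: pos=(-2.422,133.939), heading=88, 18 segment(s) drawn
Segments drawn: 18

Answer: 18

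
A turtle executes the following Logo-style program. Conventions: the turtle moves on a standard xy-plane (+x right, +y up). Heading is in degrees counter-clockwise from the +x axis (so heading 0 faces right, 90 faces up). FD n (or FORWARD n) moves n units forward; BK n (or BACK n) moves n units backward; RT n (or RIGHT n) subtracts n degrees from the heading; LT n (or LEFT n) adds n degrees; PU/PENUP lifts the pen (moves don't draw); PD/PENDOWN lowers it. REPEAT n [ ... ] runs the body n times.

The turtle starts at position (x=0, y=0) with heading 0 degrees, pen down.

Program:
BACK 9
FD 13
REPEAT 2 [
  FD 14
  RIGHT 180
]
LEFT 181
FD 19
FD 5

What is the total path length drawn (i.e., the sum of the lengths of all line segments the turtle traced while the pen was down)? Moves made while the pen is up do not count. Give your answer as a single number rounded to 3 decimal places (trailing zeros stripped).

Answer: 74

Derivation:
Executing turtle program step by step:
Start: pos=(0,0), heading=0, pen down
BK 9: (0,0) -> (-9,0) [heading=0, draw]
FD 13: (-9,0) -> (4,0) [heading=0, draw]
REPEAT 2 [
  -- iteration 1/2 --
  FD 14: (4,0) -> (18,0) [heading=0, draw]
  RT 180: heading 0 -> 180
  -- iteration 2/2 --
  FD 14: (18,0) -> (4,0) [heading=180, draw]
  RT 180: heading 180 -> 0
]
LT 181: heading 0 -> 181
FD 19: (4,0) -> (-14.997,-0.332) [heading=181, draw]
FD 5: (-14.997,-0.332) -> (-19.996,-0.419) [heading=181, draw]
Final: pos=(-19.996,-0.419), heading=181, 6 segment(s) drawn

Segment lengths:
  seg 1: (0,0) -> (-9,0), length = 9
  seg 2: (-9,0) -> (4,0), length = 13
  seg 3: (4,0) -> (18,0), length = 14
  seg 4: (18,0) -> (4,0), length = 14
  seg 5: (4,0) -> (-14.997,-0.332), length = 19
  seg 6: (-14.997,-0.332) -> (-19.996,-0.419), length = 5
Total = 74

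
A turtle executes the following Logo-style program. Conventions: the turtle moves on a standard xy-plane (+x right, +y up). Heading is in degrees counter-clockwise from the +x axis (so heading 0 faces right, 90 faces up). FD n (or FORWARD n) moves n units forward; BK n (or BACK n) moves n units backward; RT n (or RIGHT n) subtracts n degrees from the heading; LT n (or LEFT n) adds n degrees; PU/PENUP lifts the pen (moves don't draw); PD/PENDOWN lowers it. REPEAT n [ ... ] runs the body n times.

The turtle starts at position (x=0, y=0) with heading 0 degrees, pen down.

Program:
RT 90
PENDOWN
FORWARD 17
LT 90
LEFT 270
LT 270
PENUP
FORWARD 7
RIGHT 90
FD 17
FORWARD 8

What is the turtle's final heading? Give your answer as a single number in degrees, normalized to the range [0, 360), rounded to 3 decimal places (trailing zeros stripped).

Executing turtle program step by step:
Start: pos=(0,0), heading=0, pen down
RT 90: heading 0 -> 270
PD: pen down
FD 17: (0,0) -> (0,-17) [heading=270, draw]
LT 90: heading 270 -> 0
LT 270: heading 0 -> 270
LT 270: heading 270 -> 180
PU: pen up
FD 7: (0,-17) -> (-7,-17) [heading=180, move]
RT 90: heading 180 -> 90
FD 17: (-7,-17) -> (-7,0) [heading=90, move]
FD 8: (-7,0) -> (-7,8) [heading=90, move]
Final: pos=(-7,8), heading=90, 1 segment(s) drawn

Answer: 90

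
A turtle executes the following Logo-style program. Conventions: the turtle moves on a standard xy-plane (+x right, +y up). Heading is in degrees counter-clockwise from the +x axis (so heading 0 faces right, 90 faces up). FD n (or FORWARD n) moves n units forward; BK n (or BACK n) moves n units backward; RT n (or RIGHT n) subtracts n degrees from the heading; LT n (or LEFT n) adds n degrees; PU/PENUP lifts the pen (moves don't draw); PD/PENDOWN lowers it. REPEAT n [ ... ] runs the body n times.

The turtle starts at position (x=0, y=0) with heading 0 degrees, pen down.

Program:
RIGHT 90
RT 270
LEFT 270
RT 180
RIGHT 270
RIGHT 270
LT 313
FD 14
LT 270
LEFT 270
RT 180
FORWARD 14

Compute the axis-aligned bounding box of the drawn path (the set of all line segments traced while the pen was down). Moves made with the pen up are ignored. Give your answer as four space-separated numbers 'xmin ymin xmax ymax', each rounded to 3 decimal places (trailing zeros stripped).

Answer: -20.478 -19.096 0 0

Derivation:
Executing turtle program step by step:
Start: pos=(0,0), heading=0, pen down
RT 90: heading 0 -> 270
RT 270: heading 270 -> 0
LT 270: heading 0 -> 270
RT 180: heading 270 -> 90
RT 270: heading 90 -> 180
RT 270: heading 180 -> 270
LT 313: heading 270 -> 223
FD 14: (0,0) -> (-10.239,-9.548) [heading=223, draw]
LT 270: heading 223 -> 133
LT 270: heading 133 -> 43
RT 180: heading 43 -> 223
FD 14: (-10.239,-9.548) -> (-20.478,-19.096) [heading=223, draw]
Final: pos=(-20.478,-19.096), heading=223, 2 segment(s) drawn

Segment endpoints: x in {-20.478, -10.239, 0}, y in {-19.096, -9.548, 0}
xmin=-20.478, ymin=-19.096, xmax=0, ymax=0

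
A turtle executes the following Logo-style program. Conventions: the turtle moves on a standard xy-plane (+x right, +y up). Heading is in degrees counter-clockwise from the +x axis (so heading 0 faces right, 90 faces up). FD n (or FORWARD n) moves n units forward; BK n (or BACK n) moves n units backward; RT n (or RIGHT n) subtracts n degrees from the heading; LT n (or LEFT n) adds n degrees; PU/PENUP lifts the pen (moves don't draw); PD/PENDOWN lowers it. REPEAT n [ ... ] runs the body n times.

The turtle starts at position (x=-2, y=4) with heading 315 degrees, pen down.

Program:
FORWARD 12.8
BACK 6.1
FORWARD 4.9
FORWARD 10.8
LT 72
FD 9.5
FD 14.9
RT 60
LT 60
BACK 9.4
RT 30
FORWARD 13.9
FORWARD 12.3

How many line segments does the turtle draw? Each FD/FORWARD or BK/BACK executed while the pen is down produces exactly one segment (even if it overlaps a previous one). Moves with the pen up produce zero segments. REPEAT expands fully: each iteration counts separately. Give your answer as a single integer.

Answer: 9

Derivation:
Executing turtle program step by step:
Start: pos=(-2,4), heading=315, pen down
FD 12.8: (-2,4) -> (7.051,-5.051) [heading=315, draw]
BK 6.1: (7.051,-5.051) -> (2.738,-0.738) [heading=315, draw]
FD 4.9: (2.738,-0.738) -> (6.202,-4.202) [heading=315, draw]
FD 10.8: (6.202,-4.202) -> (13.839,-11.839) [heading=315, draw]
LT 72: heading 315 -> 27
FD 9.5: (13.839,-11.839) -> (22.304,-7.526) [heading=27, draw]
FD 14.9: (22.304,-7.526) -> (35.58,-0.762) [heading=27, draw]
RT 60: heading 27 -> 327
LT 60: heading 327 -> 27
BK 9.4: (35.58,-0.762) -> (27.204,-5.029) [heading=27, draw]
RT 30: heading 27 -> 357
FD 13.9: (27.204,-5.029) -> (41.085,-5.757) [heading=357, draw]
FD 12.3: (41.085,-5.757) -> (53.368,-6.401) [heading=357, draw]
Final: pos=(53.368,-6.401), heading=357, 9 segment(s) drawn
Segments drawn: 9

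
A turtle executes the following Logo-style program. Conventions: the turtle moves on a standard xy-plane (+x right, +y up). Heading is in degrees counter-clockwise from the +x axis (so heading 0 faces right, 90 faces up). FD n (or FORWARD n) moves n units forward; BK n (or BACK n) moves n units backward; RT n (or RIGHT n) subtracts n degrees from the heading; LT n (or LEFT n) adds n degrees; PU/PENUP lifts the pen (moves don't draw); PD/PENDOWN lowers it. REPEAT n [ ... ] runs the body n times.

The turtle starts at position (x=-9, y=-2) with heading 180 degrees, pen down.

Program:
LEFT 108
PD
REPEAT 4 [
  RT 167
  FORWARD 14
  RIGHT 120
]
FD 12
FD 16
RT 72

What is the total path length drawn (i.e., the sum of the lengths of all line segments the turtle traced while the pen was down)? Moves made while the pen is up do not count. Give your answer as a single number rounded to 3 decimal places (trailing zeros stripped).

Answer: 84

Derivation:
Executing turtle program step by step:
Start: pos=(-9,-2), heading=180, pen down
LT 108: heading 180 -> 288
PD: pen down
REPEAT 4 [
  -- iteration 1/4 --
  RT 167: heading 288 -> 121
  FD 14: (-9,-2) -> (-16.211,10) [heading=121, draw]
  RT 120: heading 121 -> 1
  -- iteration 2/4 --
  RT 167: heading 1 -> 194
  FD 14: (-16.211,10) -> (-29.795,6.613) [heading=194, draw]
  RT 120: heading 194 -> 74
  -- iteration 3/4 --
  RT 167: heading 74 -> 267
  FD 14: (-29.795,6.613) -> (-30.527,-7.367) [heading=267, draw]
  RT 120: heading 267 -> 147
  -- iteration 4/4 --
  RT 167: heading 147 -> 340
  FD 14: (-30.527,-7.367) -> (-17.372,-12.156) [heading=340, draw]
  RT 120: heading 340 -> 220
]
FD 12: (-17.372,-12.156) -> (-26.564,-19.869) [heading=220, draw]
FD 16: (-26.564,-19.869) -> (-38.821,-30.154) [heading=220, draw]
RT 72: heading 220 -> 148
Final: pos=(-38.821,-30.154), heading=148, 6 segment(s) drawn

Segment lengths:
  seg 1: (-9,-2) -> (-16.211,10), length = 14
  seg 2: (-16.211,10) -> (-29.795,6.613), length = 14
  seg 3: (-29.795,6.613) -> (-30.527,-7.367), length = 14
  seg 4: (-30.527,-7.367) -> (-17.372,-12.156), length = 14
  seg 5: (-17.372,-12.156) -> (-26.564,-19.869), length = 12
  seg 6: (-26.564,-19.869) -> (-38.821,-30.154), length = 16
Total = 84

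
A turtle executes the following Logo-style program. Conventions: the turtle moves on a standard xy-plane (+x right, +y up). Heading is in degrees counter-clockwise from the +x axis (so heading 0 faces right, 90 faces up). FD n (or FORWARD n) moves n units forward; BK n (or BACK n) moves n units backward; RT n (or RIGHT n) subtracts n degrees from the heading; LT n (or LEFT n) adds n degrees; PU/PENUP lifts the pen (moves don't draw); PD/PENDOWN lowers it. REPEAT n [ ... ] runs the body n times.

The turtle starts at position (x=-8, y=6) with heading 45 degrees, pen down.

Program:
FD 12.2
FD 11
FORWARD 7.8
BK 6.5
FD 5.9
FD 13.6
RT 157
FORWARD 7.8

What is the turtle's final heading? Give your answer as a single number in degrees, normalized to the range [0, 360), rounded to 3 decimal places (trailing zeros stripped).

Executing turtle program step by step:
Start: pos=(-8,6), heading=45, pen down
FD 12.2: (-8,6) -> (0.627,14.627) [heading=45, draw]
FD 11: (0.627,14.627) -> (8.405,22.405) [heading=45, draw]
FD 7.8: (8.405,22.405) -> (13.92,27.92) [heading=45, draw]
BK 6.5: (13.92,27.92) -> (9.324,23.324) [heading=45, draw]
FD 5.9: (9.324,23.324) -> (13.496,27.496) [heading=45, draw]
FD 13.6: (13.496,27.496) -> (23.113,37.113) [heading=45, draw]
RT 157: heading 45 -> 248
FD 7.8: (23.113,37.113) -> (20.191,29.881) [heading=248, draw]
Final: pos=(20.191,29.881), heading=248, 7 segment(s) drawn

Answer: 248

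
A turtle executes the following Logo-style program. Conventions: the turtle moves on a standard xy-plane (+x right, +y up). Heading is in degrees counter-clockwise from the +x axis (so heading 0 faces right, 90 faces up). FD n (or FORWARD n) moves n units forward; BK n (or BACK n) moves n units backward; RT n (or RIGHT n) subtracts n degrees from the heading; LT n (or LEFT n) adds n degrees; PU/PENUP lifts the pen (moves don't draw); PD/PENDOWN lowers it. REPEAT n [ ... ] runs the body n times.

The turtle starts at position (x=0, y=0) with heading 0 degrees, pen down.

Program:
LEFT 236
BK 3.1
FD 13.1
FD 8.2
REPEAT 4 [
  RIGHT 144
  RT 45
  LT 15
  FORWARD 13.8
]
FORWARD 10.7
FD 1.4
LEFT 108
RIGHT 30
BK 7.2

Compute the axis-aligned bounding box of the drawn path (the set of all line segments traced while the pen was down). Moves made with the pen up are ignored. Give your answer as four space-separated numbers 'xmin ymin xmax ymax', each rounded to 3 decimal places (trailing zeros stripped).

Executing turtle program step by step:
Start: pos=(0,0), heading=0, pen down
LT 236: heading 0 -> 236
BK 3.1: (0,0) -> (1.733,2.57) [heading=236, draw]
FD 13.1: (1.733,2.57) -> (-5.592,-8.29) [heading=236, draw]
FD 8.2: (-5.592,-8.29) -> (-10.177,-15.088) [heading=236, draw]
REPEAT 4 [
  -- iteration 1/4 --
  RT 144: heading 236 -> 92
  RT 45: heading 92 -> 47
  LT 15: heading 47 -> 62
  FD 13.8: (-10.177,-15.088) -> (-3.699,-2.904) [heading=62, draw]
  -- iteration 2/4 --
  RT 144: heading 62 -> 278
  RT 45: heading 278 -> 233
  LT 15: heading 233 -> 248
  FD 13.8: (-3.699,-2.904) -> (-8.868,-15.699) [heading=248, draw]
  -- iteration 3/4 --
  RT 144: heading 248 -> 104
  RT 45: heading 104 -> 59
  LT 15: heading 59 -> 74
  FD 13.8: (-8.868,-15.699) -> (-5.064,-2.434) [heading=74, draw]
  -- iteration 4/4 --
  RT 144: heading 74 -> 290
  RT 45: heading 290 -> 245
  LT 15: heading 245 -> 260
  FD 13.8: (-5.064,-2.434) -> (-7.461,-16.024) [heading=260, draw]
]
FD 10.7: (-7.461,-16.024) -> (-9.319,-26.561) [heading=260, draw]
FD 1.4: (-9.319,-26.561) -> (-9.562,-27.94) [heading=260, draw]
LT 108: heading 260 -> 8
RT 30: heading 8 -> 338
BK 7.2: (-9.562,-27.94) -> (-16.238,-25.243) [heading=338, draw]
Final: pos=(-16.238,-25.243), heading=338, 10 segment(s) drawn

Segment endpoints: x in {-16.238, -10.177, -9.562, -9.319, -8.868, -7.461, -5.592, -5.064, -3.699, 0, 1.733}, y in {-27.94, -26.561, -25.243, -16.024, -15.699, -15.088, -8.29, -2.904, -2.434, 0, 2.57}
xmin=-16.238, ymin=-27.94, xmax=1.733, ymax=2.57

Answer: -16.238 -27.94 1.733 2.57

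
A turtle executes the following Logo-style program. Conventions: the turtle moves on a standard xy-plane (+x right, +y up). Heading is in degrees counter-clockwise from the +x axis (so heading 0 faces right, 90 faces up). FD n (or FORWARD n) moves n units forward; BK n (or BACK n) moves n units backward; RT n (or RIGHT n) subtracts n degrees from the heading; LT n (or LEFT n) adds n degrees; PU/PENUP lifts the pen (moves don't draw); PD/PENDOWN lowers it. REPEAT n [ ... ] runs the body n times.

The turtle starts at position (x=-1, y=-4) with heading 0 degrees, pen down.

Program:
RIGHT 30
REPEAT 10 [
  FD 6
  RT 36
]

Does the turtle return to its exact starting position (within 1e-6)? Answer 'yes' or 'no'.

Answer: yes

Derivation:
Executing turtle program step by step:
Start: pos=(-1,-4), heading=0, pen down
RT 30: heading 0 -> 330
REPEAT 10 [
  -- iteration 1/10 --
  FD 6: (-1,-4) -> (4.196,-7) [heading=330, draw]
  RT 36: heading 330 -> 294
  -- iteration 2/10 --
  FD 6: (4.196,-7) -> (6.637,-12.481) [heading=294, draw]
  RT 36: heading 294 -> 258
  -- iteration 3/10 --
  FD 6: (6.637,-12.481) -> (5.389,-18.35) [heading=258, draw]
  RT 36: heading 258 -> 222
  -- iteration 4/10 --
  FD 6: (5.389,-18.35) -> (0.93,-22.365) [heading=222, draw]
  RT 36: heading 222 -> 186
  -- iteration 5/10 --
  FD 6: (0.93,-22.365) -> (-5.037,-22.992) [heading=186, draw]
  RT 36: heading 186 -> 150
  -- iteration 6/10 --
  FD 6: (-5.037,-22.992) -> (-10.233,-19.992) [heading=150, draw]
  RT 36: heading 150 -> 114
  -- iteration 7/10 --
  FD 6: (-10.233,-19.992) -> (-12.673,-14.511) [heading=114, draw]
  RT 36: heading 114 -> 78
  -- iteration 8/10 --
  FD 6: (-12.673,-14.511) -> (-11.426,-8.642) [heading=78, draw]
  RT 36: heading 78 -> 42
  -- iteration 9/10 --
  FD 6: (-11.426,-8.642) -> (-6.967,-4.627) [heading=42, draw]
  RT 36: heading 42 -> 6
  -- iteration 10/10 --
  FD 6: (-6.967,-4.627) -> (-1,-4) [heading=6, draw]
  RT 36: heading 6 -> 330
]
Final: pos=(-1,-4), heading=330, 10 segment(s) drawn

Start position: (-1, -4)
Final position: (-1, -4)
Distance = 0; < 1e-6 -> CLOSED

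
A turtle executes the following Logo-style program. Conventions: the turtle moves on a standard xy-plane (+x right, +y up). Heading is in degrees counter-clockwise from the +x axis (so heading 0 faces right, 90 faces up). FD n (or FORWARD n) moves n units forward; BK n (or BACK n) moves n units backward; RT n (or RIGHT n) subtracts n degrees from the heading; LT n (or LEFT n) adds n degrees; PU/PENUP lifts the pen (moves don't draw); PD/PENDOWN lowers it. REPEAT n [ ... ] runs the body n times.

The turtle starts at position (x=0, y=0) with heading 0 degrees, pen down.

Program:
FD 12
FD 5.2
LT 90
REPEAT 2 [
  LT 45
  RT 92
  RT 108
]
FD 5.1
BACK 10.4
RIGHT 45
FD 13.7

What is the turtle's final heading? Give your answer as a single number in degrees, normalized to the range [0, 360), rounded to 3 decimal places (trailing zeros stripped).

Answer: 95

Derivation:
Executing turtle program step by step:
Start: pos=(0,0), heading=0, pen down
FD 12: (0,0) -> (12,0) [heading=0, draw]
FD 5.2: (12,0) -> (17.2,0) [heading=0, draw]
LT 90: heading 0 -> 90
REPEAT 2 [
  -- iteration 1/2 --
  LT 45: heading 90 -> 135
  RT 92: heading 135 -> 43
  RT 108: heading 43 -> 295
  -- iteration 2/2 --
  LT 45: heading 295 -> 340
  RT 92: heading 340 -> 248
  RT 108: heading 248 -> 140
]
FD 5.1: (17.2,0) -> (13.293,3.278) [heading=140, draw]
BK 10.4: (13.293,3.278) -> (21.26,-3.407) [heading=140, draw]
RT 45: heading 140 -> 95
FD 13.7: (21.26,-3.407) -> (20.066,10.241) [heading=95, draw]
Final: pos=(20.066,10.241), heading=95, 5 segment(s) drawn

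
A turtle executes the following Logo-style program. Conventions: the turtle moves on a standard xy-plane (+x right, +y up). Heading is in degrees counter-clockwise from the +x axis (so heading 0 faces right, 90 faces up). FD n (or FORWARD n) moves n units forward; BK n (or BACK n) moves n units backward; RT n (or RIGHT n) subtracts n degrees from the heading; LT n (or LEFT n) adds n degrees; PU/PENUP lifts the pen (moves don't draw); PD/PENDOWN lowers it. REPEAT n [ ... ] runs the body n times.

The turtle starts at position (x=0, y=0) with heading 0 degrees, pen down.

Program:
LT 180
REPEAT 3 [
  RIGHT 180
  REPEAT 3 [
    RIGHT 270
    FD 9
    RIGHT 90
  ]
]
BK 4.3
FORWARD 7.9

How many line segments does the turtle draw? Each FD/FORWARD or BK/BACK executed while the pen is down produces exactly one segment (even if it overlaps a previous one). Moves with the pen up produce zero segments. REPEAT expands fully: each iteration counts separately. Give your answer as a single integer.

Executing turtle program step by step:
Start: pos=(0,0), heading=0, pen down
LT 180: heading 0 -> 180
REPEAT 3 [
  -- iteration 1/3 --
  RT 180: heading 180 -> 0
  REPEAT 3 [
    -- iteration 1/3 --
    RT 270: heading 0 -> 90
    FD 9: (0,0) -> (0,9) [heading=90, draw]
    RT 90: heading 90 -> 0
    -- iteration 2/3 --
    RT 270: heading 0 -> 90
    FD 9: (0,9) -> (0,18) [heading=90, draw]
    RT 90: heading 90 -> 0
    -- iteration 3/3 --
    RT 270: heading 0 -> 90
    FD 9: (0,18) -> (0,27) [heading=90, draw]
    RT 90: heading 90 -> 0
  ]
  -- iteration 2/3 --
  RT 180: heading 0 -> 180
  REPEAT 3 [
    -- iteration 1/3 --
    RT 270: heading 180 -> 270
    FD 9: (0,27) -> (0,18) [heading=270, draw]
    RT 90: heading 270 -> 180
    -- iteration 2/3 --
    RT 270: heading 180 -> 270
    FD 9: (0,18) -> (0,9) [heading=270, draw]
    RT 90: heading 270 -> 180
    -- iteration 3/3 --
    RT 270: heading 180 -> 270
    FD 9: (0,9) -> (0,0) [heading=270, draw]
    RT 90: heading 270 -> 180
  ]
  -- iteration 3/3 --
  RT 180: heading 180 -> 0
  REPEAT 3 [
    -- iteration 1/3 --
    RT 270: heading 0 -> 90
    FD 9: (0,0) -> (0,9) [heading=90, draw]
    RT 90: heading 90 -> 0
    -- iteration 2/3 --
    RT 270: heading 0 -> 90
    FD 9: (0,9) -> (0,18) [heading=90, draw]
    RT 90: heading 90 -> 0
    -- iteration 3/3 --
    RT 270: heading 0 -> 90
    FD 9: (0,18) -> (0,27) [heading=90, draw]
    RT 90: heading 90 -> 0
  ]
]
BK 4.3: (0,27) -> (-4.3,27) [heading=0, draw]
FD 7.9: (-4.3,27) -> (3.6,27) [heading=0, draw]
Final: pos=(3.6,27), heading=0, 11 segment(s) drawn
Segments drawn: 11

Answer: 11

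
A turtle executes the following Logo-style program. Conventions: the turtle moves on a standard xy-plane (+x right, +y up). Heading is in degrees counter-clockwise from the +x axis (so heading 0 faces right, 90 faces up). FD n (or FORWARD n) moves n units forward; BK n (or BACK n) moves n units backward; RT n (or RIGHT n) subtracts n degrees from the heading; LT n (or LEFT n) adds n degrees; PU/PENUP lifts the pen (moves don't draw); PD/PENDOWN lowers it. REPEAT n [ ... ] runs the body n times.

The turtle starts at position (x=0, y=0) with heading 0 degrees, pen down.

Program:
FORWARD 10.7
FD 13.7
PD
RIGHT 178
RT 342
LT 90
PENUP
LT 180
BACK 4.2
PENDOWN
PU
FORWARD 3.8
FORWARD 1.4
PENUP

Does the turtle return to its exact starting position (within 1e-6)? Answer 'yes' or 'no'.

Executing turtle program step by step:
Start: pos=(0,0), heading=0, pen down
FD 10.7: (0,0) -> (10.7,0) [heading=0, draw]
FD 13.7: (10.7,0) -> (24.4,0) [heading=0, draw]
PD: pen down
RT 178: heading 0 -> 182
RT 342: heading 182 -> 200
LT 90: heading 200 -> 290
PU: pen up
LT 180: heading 290 -> 110
BK 4.2: (24.4,0) -> (25.836,-3.947) [heading=110, move]
PD: pen down
PU: pen up
FD 3.8: (25.836,-3.947) -> (24.537,-0.376) [heading=110, move]
FD 1.4: (24.537,-0.376) -> (24.058,0.94) [heading=110, move]
PU: pen up
Final: pos=(24.058,0.94), heading=110, 2 segment(s) drawn

Start position: (0, 0)
Final position: (24.058, 0.94)
Distance = 24.076; >= 1e-6 -> NOT closed

Answer: no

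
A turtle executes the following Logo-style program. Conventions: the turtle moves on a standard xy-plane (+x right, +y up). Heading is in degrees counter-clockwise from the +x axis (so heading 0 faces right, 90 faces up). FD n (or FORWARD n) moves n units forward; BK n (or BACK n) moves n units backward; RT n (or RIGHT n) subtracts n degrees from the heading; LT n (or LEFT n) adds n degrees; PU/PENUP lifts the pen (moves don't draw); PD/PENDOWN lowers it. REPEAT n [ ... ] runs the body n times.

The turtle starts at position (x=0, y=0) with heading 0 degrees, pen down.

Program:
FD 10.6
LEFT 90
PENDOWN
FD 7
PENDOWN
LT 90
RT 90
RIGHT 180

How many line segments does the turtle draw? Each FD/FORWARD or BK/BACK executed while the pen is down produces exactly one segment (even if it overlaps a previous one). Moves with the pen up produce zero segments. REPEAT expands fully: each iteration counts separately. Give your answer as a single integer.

Answer: 2

Derivation:
Executing turtle program step by step:
Start: pos=(0,0), heading=0, pen down
FD 10.6: (0,0) -> (10.6,0) [heading=0, draw]
LT 90: heading 0 -> 90
PD: pen down
FD 7: (10.6,0) -> (10.6,7) [heading=90, draw]
PD: pen down
LT 90: heading 90 -> 180
RT 90: heading 180 -> 90
RT 180: heading 90 -> 270
Final: pos=(10.6,7), heading=270, 2 segment(s) drawn
Segments drawn: 2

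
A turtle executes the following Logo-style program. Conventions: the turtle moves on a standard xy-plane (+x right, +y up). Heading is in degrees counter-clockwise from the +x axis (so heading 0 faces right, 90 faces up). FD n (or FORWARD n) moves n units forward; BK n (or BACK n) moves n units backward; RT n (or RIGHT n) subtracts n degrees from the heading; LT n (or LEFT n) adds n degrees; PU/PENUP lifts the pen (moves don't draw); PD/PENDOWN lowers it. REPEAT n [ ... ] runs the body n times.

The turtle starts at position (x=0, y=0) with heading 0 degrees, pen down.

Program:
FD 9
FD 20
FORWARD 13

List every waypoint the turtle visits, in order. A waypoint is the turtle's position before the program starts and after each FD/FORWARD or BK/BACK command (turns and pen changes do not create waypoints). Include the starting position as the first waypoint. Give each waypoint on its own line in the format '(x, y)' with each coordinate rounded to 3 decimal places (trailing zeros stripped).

Answer: (0, 0)
(9, 0)
(29, 0)
(42, 0)

Derivation:
Executing turtle program step by step:
Start: pos=(0,0), heading=0, pen down
FD 9: (0,0) -> (9,0) [heading=0, draw]
FD 20: (9,0) -> (29,0) [heading=0, draw]
FD 13: (29,0) -> (42,0) [heading=0, draw]
Final: pos=(42,0), heading=0, 3 segment(s) drawn
Waypoints (4 total):
(0, 0)
(9, 0)
(29, 0)
(42, 0)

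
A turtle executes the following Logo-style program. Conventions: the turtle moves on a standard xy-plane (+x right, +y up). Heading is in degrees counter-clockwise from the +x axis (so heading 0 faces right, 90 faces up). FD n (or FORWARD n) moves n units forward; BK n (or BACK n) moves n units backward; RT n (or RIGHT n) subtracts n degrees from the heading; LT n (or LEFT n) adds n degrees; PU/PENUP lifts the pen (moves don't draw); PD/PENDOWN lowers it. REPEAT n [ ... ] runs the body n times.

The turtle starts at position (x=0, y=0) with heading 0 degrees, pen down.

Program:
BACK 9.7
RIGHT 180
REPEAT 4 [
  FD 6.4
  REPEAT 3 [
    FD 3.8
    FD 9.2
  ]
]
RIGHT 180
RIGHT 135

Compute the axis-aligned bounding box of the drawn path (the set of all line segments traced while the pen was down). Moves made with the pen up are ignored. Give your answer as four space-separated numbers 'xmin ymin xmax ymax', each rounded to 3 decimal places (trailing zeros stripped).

Answer: -191.3 0 0 0

Derivation:
Executing turtle program step by step:
Start: pos=(0,0), heading=0, pen down
BK 9.7: (0,0) -> (-9.7,0) [heading=0, draw]
RT 180: heading 0 -> 180
REPEAT 4 [
  -- iteration 1/4 --
  FD 6.4: (-9.7,0) -> (-16.1,0) [heading=180, draw]
  REPEAT 3 [
    -- iteration 1/3 --
    FD 3.8: (-16.1,0) -> (-19.9,0) [heading=180, draw]
    FD 9.2: (-19.9,0) -> (-29.1,0) [heading=180, draw]
    -- iteration 2/3 --
    FD 3.8: (-29.1,0) -> (-32.9,0) [heading=180, draw]
    FD 9.2: (-32.9,0) -> (-42.1,0) [heading=180, draw]
    -- iteration 3/3 --
    FD 3.8: (-42.1,0) -> (-45.9,0) [heading=180, draw]
    FD 9.2: (-45.9,0) -> (-55.1,0) [heading=180, draw]
  ]
  -- iteration 2/4 --
  FD 6.4: (-55.1,0) -> (-61.5,0) [heading=180, draw]
  REPEAT 3 [
    -- iteration 1/3 --
    FD 3.8: (-61.5,0) -> (-65.3,0) [heading=180, draw]
    FD 9.2: (-65.3,0) -> (-74.5,0) [heading=180, draw]
    -- iteration 2/3 --
    FD 3.8: (-74.5,0) -> (-78.3,0) [heading=180, draw]
    FD 9.2: (-78.3,0) -> (-87.5,0) [heading=180, draw]
    -- iteration 3/3 --
    FD 3.8: (-87.5,0) -> (-91.3,0) [heading=180, draw]
    FD 9.2: (-91.3,0) -> (-100.5,0) [heading=180, draw]
  ]
  -- iteration 3/4 --
  FD 6.4: (-100.5,0) -> (-106.9,0) [heading=180, draw]
  REPEAT 3 [
    -- iteration 1/3 --
    FD 3.8: (-106.9,0) -> (-110.7,0) [heading=180, draw]
    FD 9.2: (-110.7,0) -> (-119.9,0) [heading=180, draw]
    -- iteration 2/3 --
    FD 3.8: (-119.9,0) -> (-123.7,0) [heading=180, draw]
    FD 9.2: (-123.7,0) -> (-132.9,0) [heading=180, draw]
    -- iteration 3/3 --
    FD 3.8: (-132.9,0) -> (-136.7,0) [heading=180, draw]
    FD 9.2: (-136.7,0) -> (-145.9,0) [heading=180, draw]
  ]
  -- iteration 4/4 --
  FD 6.4: (-145.9,0) -> (-152.3,0) [heading=180, draw]
  REPEAT 3 [
    -- iteration 1/3 --
    FD 3.8: (-152.3,0) -> (-156.1,0) [heading=180, draw]
    FD 9.2: (-156.1,0) -> (-165.3,0) [heading=180, draw]
    -- iteration 2/3 --
    FD 3.8: (-165.3,0) -> (-169.1,0) [heading=180, draw]
    FD 9.2: (-169.1,0) -> (-178.3,0) [heading=180, draw]
    -- iteration 3/3 --
    FD 3.8: (-178.3,0) -> (-182.1,0) [heading=180, draw]
    FD 9.2: (-182.1,0) -> (-191.3,0) [heading=180, draw]
  ]
]
RT 180: heading 180 -> 0
RT 135: heading 0 -> 225
Final: pos=(-191.3,0), heading=225, 29 segment(s) drawn

Segment endpoints: x in {-191.3, -182.1, -178.3, -169.1, -165.3, -156.1, -152.3, -145.9, -136.7, -132.9, -123.7, -119.9, -110.7, -106.9, -100.5, -91.3, -87.5, -78.3, -74.5, -65.3, -61.5, -55.1, -45.9, -42.1, -32.9, -29.1, -19.9, -16.1, -9.7, 0}, y in {0, 0, 0, 0, 0, 0, 0, 0, 0, 0, 0, 0, 0, 0, 0, 0, 0, 0, 0, 0, 0, 0, 0, 0, 0, 0, 0, 0, 0}
xmin=-191.3, ymin=0, xmax=0, ymax=0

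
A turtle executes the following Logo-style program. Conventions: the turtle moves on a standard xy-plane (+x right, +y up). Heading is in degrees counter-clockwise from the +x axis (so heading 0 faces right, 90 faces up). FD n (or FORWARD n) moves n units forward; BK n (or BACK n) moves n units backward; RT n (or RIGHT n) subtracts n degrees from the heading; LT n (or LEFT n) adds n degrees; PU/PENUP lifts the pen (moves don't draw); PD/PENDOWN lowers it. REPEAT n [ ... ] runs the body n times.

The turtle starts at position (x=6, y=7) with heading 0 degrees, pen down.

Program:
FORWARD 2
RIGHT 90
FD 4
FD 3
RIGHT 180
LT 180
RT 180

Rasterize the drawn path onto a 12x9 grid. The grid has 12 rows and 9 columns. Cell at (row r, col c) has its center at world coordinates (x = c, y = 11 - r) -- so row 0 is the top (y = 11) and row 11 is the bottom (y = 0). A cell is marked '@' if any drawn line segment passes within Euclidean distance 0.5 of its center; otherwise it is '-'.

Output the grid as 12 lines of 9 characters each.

Segment 0: (6,7) -> (8,7)
Segment 1: (8,7) -> (8,3)
Segment 2: (8,3) -> (8,0)

Answer: ---------
---------
---------
---------
------@@@
--------@
--------@
--------@
--------@
--------@
--------@
--------@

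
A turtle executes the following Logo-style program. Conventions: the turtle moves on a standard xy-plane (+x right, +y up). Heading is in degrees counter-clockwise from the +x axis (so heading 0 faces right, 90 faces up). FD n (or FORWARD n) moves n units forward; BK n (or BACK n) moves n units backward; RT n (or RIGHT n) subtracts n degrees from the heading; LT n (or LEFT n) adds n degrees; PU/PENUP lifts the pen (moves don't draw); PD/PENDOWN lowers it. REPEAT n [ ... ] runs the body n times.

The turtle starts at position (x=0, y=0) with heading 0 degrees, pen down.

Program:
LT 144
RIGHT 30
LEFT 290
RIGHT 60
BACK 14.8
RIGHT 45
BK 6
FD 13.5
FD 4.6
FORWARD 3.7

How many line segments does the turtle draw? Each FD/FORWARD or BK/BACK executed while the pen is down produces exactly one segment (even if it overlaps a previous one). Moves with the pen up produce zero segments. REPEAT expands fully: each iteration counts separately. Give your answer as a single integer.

Answer: 5

Derivation:
Executing turtle program step by step:
Start: pos=(0,0), heading=0, pen down
LT 144: heading 0 -> 144
RT 30: heading 144 -> 114
LT 290: heading 114 -> 44
RT 60: heading 44 -> 344
BK 14.8: (0,0) -> (-14.227,4.079) [heading=344, draw]
RT 45: heading 344 -> 299
BK 6: (-14.227,4.079) -> (-17.136,9.327) [heading=299, draw]
FD 13.5: (-17.136,9.327) -> (-10.591,-2.48) [heading=299, draw]
FD 4.6: (-10.591,-2.48) -> (-8.36,-6.503) [heading=299, draw]
FD 3.7: (-8.36,-6.503) -> (-6.567,-9.74) [heading=299, draw]
Final: pos=(-6.567,-9.74), heading=299, 5 segment(s) drawn
Segments drawn: 5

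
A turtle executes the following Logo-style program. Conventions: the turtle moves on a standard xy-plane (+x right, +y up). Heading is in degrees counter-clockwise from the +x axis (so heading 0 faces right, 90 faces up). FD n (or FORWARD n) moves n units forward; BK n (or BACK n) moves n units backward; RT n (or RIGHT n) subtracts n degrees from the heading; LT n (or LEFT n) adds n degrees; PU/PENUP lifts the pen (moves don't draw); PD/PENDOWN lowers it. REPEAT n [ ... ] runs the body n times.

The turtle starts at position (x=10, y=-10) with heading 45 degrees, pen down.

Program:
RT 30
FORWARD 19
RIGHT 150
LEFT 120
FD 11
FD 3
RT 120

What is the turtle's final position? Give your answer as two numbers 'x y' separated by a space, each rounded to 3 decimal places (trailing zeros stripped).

Answer: 41.876 -8.706

Derivation:
Executing turtle program step by step:
Start: pos=(10,-10), heading=45, pen down
RT 30: heading 45 -> 15
FD 19: (10,-10) -> (28.353,-5.082) [heading=15, draw]
RT 150: heading 15 -> 225
LT 120: heading 225 -> 345
FD 11: (28.353,-5.082) -> (38.978,-7.929) [heading=345, draw]
FD 3: (38.978,-7.929) -> (41.876,-8.706) [heading=345, draw]
RT 120: heading 345 -> 225
Final: pos=(41.876,-8.706), heading=225, 3 segment(s) drawn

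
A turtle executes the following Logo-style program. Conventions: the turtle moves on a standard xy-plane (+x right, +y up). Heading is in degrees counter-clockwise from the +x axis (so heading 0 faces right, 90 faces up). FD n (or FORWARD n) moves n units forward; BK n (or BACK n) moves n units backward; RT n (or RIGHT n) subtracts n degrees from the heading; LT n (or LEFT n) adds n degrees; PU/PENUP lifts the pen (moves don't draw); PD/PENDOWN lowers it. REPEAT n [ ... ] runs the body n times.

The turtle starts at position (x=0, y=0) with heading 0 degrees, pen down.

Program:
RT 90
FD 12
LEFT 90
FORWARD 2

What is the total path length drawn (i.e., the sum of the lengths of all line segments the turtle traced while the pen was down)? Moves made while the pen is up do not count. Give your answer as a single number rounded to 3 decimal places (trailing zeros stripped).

Executing turtle program step by step:
Start: pos=(0,0), heading=0, pen down
RT 90: heading 0 -> 270
FD 12: (0,0) -> (0,-12) [heading=270, draw]
LT 90: heading 270 -> 0
FD 2: (0,-12) -> (2,-12) [heading=0, draw]
Final: pos=(2,-12), heading=0, 2 segment(s) drawn

Segment lengths:
  seg 1: (0,0) -> (0,-12), length = 12
  seg 2: (0,-12) -> (2,-12), length = 2
Total = 14

Answer: 14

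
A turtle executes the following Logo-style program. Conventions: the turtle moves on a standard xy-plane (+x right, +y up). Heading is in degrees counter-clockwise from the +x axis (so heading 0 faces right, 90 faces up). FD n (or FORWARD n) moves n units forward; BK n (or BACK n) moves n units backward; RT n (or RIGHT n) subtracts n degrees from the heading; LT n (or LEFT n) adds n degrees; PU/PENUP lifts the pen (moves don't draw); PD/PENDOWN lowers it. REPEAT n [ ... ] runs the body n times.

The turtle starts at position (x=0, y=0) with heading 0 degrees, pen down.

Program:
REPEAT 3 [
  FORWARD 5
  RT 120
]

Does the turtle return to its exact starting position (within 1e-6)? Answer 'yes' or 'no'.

Answer: yes

Derivation:
Executing turtle program step by step:
Start: pos=(0,0), heading=0, pen down
REPEAT 3 [
  -- iteration 1/3 --
  FD 5: (0,0) -> (5,0) [heading=0, draw]
  RT 120: heading 0 -> 240
  -- iteration 2/3 --
  FD 5: (5,0) -> (2.5,-4.33) [heading=240, draw]
  RT 120: heading 240 -> 120
  -- iteration 3/3 --
  FD 5: (2.5,-4.33) -> (0,0) [heading=120, draw]
  RT 120: heading 120 -> 0
]
Final: pos=(0,0), heading=0, 3 segment(s) drawn

Start position: (0, 0)
Final position: (0, 0)
Distance = 0; < 1e-6 -> CLOSED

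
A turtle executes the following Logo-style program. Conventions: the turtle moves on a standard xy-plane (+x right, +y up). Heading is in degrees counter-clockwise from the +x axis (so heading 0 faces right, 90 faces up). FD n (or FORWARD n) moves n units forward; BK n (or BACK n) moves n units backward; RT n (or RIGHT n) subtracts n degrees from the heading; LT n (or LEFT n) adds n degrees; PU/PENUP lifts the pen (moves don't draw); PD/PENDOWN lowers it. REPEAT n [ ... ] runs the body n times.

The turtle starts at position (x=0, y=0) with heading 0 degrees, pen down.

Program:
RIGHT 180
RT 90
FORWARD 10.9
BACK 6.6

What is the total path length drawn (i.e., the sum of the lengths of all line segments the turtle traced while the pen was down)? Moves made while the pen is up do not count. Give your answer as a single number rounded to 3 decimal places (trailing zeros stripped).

Answer: 17.5

Derivation:
Executing turtle program step by step:
Start: pos=(0,0), heading=0, pen down
RT 180: heading 0 -> 180
RT 90: heading 180 -> 90
FD 10.9: (0,0) -> (0,10.9) [heading=90, draw]
BK 6.6: (0,10.9) -> (0,4.3) [heading=90, draw]
Final: pos=(0,4.3), heading=90, 2 segment(s) drawn

Segment lengths:
  seg 1: (0,0) -> (0,10.9), length = 10.9
  seg 2: (0,10.9) -> (0,4.3), length = 6.6
Total = 17.5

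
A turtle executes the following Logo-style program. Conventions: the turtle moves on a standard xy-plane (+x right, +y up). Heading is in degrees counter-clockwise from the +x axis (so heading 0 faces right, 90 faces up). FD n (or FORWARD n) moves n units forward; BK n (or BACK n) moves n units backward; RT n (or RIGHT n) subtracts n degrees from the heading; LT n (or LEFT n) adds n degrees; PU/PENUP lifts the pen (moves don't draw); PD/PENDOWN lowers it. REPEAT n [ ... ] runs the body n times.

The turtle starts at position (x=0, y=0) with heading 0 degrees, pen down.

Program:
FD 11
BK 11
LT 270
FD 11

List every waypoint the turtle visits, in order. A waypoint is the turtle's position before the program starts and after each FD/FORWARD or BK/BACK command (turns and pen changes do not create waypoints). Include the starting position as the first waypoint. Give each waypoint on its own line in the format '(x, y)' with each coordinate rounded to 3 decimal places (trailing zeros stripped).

Executing turtle program step by step:
Start: pos=(0,0), heading=0, pen down
FD 11: (0,0) -> (11,0) [heading=0, draw]
BK 11: (11,0) -> (0,0) [heading=0, draw]
LT 270: heading 0 -> 270
FD 11: (0,0) -> (0,-11) [heading=270, draw]
Final: pos=(0,-11), heading=270, 3 segment(s) drawn
Waypoints (4 total):
(0, 0)
(11, 0)
(0, 0)
(0, -11)

Answer: (0, 0)
(11, 0)
(0, 0)
(0, -11)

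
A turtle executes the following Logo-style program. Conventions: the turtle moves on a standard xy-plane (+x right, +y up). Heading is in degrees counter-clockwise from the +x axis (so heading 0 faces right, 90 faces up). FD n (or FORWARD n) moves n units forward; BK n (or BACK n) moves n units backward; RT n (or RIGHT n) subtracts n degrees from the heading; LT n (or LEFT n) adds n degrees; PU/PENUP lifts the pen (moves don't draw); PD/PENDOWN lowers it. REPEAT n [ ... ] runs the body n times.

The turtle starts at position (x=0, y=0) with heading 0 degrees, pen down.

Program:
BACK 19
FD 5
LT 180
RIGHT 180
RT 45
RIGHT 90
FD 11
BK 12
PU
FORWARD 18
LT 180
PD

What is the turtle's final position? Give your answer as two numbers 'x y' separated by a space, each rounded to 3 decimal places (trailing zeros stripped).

Answer: -26.021 -12.021

Derivation:
Executing turtle program step by step:
Start: pos=(0,0), heading=0, pen down
BK 19: (0,0) -> (-19,0) [heading=0, draw]
FD 5: (-19,0) -> (-14,0) [heading=0, draw]
LT 180: heading 0 -> 180
RT 180: heading 180 -> 0
RT 45: heading 0 -> 315
RT 90: heading 315 -> 225
FD 11: (-14,0) -> (-21.778,-7.778) [heading=225, draw]
BK 12: (-21.778,-7.778) -> (-13.293,0.707) [heading=225, draw]
PU: pen up
FD 18: (-13.293,0.707) -> (-26.021,-12.021) [heading=225, move]
LT 180: heading 225 -> 45
PD: pen down
Final: pos=(-26.021,-12.021), heading=45, 4 segment(s) drawn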